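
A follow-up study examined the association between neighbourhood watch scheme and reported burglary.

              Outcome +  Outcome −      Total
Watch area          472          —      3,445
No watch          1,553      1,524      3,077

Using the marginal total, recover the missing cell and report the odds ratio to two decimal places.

0.16

The missing cell is in the exposed row: 3445 − 472 = 2973.
So a = 472, b = 2973, c = 1553, d = 1524.
OR = (a·d)/(b·c) = (472 × 1524) / (2973 × 1553) = 719328 / 4617069 = 0.15580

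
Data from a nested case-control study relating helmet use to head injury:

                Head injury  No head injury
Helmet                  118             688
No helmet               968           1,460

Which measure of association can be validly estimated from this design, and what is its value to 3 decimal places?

0.259

Cells: a = 118, b = 688, c = 968, d = 1460.
This is a nested case-control study: participants were sampled on outcome status, so risks in the source population cannot be estimated directly — relative risk is not valid here. The odds ratio is the appropriate measure.
OR = (a·d)/(b·c) = (118 × 1460) / (688 × 968) = 172280 / 665984 = 0.25868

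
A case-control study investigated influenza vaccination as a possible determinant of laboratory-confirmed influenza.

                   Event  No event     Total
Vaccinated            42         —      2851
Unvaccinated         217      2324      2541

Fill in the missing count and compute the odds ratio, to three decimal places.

0.160

The missing cell is in the exposed row: 2851 − 42 = 2809.
So a = 42, b = 2809, c = 217, d = 2324.
OR = (a·d)/(b·c) = (42 × 2324) / (2809 × 217) = 97608 / 609553 = 0.16013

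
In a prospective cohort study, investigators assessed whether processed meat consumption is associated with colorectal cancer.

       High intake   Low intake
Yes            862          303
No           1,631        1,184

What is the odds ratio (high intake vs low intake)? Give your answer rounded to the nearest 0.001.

2.065

Reading the table with exposure as columns: a = 862 (High intake, case), b = 1631 (High intake, non-case), c = 303 (Low intake, case), d = 1184.
OR = (a·d)/(b·c) = (862 × 1184) / (1631 × 303) = 1020608 / 494193 = 2.06520
The odds of colorectal cancer are about 2.07 times as high in the high intake group.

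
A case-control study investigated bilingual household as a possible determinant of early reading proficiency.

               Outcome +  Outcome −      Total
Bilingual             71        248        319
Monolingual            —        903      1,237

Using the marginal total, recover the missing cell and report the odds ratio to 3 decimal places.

0.774

The missing cell is in the unexposed row: 1237 − 903 = 334.
So a = 71, b = 248, c = 334, d = 903.
OR = (a·d)/(b·c) = (71 × 903) / (248 × 334) = 64113 / 82832 = 0.77401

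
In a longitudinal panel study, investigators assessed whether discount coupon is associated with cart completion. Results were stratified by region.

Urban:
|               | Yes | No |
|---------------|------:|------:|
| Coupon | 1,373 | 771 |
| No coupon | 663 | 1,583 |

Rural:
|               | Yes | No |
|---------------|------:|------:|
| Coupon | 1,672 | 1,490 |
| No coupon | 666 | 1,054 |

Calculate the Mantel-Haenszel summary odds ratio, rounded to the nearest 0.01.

2.68

OR_MH = Σ(aᵢdᵢ/nᵢ) / Σ(bᵢcᵢ/nᵢ), where nᵢ is the stratum total.
Stratum 1 (Urban): n = 4390; a·d/n = 1373·1583/4390 = 495.0932; b·c/n = 771·663/4390 = 116.4403
Stratum 2 (Rural): n = 4882; a·d/n = 1672·1054/4882 = 360.9766; b·c/n = 1490·666/4882 = 203.2651
OR_MH = (495.0932 + 360.9766) / (116.4403 + 203.2651) = 856.0698 / 319.7054 = 2.67768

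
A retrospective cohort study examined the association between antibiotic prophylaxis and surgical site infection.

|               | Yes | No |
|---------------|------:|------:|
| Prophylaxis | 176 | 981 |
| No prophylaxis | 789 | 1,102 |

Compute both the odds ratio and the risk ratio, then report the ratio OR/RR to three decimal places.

0.687

Cells: a = 176, b = 981, c = 789, d = 1102.
OR = (176·1102)/(981·789) = 193952/774009 = 0.25058
Risk in exposed = 176/1157 = 0.15212; risk in unexposed = 789/1891 = 0.41724; RR = 0.36458
OR/RR = 0.25058 / 0.36458 = 0.68731
The outcome is not rare, so the OR lies further from 1 than the RR.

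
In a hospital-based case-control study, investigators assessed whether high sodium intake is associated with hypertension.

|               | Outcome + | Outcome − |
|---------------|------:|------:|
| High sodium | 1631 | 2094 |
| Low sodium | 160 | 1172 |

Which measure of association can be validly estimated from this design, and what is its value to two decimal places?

Cells: a = 1631, b = 2094, c = 160, d = 1172.
This is a hospital-based case-control study: participants were sampled on outcome status, so risks in the source population cannot be estimated directly — relative risk is not valid here. The odds ratio is the appropriate measure.
OR = (a·d)/(b·c) = (1631 × 1172) / (2094 × 160) = 1911532 / 335040 = 5.70538

5.71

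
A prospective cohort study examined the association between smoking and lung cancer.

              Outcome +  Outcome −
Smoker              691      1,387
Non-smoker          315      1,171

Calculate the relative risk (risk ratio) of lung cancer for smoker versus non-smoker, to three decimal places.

Cells: a = 691, b = 1387, c = 315, d = 1171.
Risk in exposed = 691/2078 = 0.33253; risk in unexposed = 315/1486 = 0.21198.
RR = 0.33253 / 0.21198 = 1.56870
The risk among the exposed is 1.57 times that among the unexposed.

1.569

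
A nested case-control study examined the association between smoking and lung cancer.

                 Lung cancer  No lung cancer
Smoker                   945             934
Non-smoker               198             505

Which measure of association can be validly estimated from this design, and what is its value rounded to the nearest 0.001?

Cells: a = 945, b = 934, c = 198, d = 505.
This is a nested case-control study: participants were sampled on outcome status, so risks in the source population cannot be estimated directly — relative risk is not valid here. The odds ratio is the appropriate measure.
OR = (a·d)/(b·c) = (945 × 505) / (934 × 198) = 477225 / 184932 = 2.58054

2.581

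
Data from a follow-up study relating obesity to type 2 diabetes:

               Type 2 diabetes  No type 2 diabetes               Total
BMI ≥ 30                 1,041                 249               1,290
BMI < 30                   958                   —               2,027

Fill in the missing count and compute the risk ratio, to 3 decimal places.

1.707

The missing cell is in the unexposed row: 2027 − 958 = 1069.
So a = 1041, b = 249, c = 958, d = 1069.
RR = [a/(a+b)] / [c/(c+d)] = (1041/1290) / (958/2027) = 0.80698/0.47262 = 1.70745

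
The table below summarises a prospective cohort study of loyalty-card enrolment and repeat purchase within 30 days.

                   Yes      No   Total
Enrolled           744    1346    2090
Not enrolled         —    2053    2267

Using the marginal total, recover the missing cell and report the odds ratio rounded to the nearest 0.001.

5.303

The missing cell is in the unexposed row: 2267 − 2053 = 214.
So a = 744, b = 1346, c = 214, d = 2053.
OR = (a·d)/(b·c) = (744 × 2053) / (1346 × 214) = 1527432 / 288044 = 5.30277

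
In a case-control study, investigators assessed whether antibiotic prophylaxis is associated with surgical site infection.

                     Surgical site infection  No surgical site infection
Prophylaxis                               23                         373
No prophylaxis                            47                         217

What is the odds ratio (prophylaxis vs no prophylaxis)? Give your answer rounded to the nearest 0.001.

0.285

Cells: a = 23, b = 373, c = 47, d = 217.
OR = (a·d)/(b·c) = (23 × 217) / (373 × 47) = 4991 / 17531 = 0.28470
Exposure is associated with lower odds of surgical site infection (OR = 0.28 < 1).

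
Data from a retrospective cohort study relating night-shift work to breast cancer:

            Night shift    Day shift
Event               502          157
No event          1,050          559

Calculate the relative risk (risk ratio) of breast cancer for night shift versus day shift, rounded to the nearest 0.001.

1.475

Reading the table with exposure as columns: a = 502 (Night shift, case), b = 1050 (Night shift, non-case), c = 157 (Day shift, case), d = 559.
Risk in exposed = 502/1552 = 0.32345; risk in unexposed = 157/716 = 0.21927.
RR = 0.32345 / 0.21927 = 1.47511
The risk among the exposed is 1.48 times that among the unexposed.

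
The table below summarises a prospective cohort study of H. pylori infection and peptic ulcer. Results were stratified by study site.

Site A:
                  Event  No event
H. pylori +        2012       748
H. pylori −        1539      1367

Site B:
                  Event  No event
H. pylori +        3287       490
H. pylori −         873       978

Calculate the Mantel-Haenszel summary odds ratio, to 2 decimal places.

OR_MH = Σ(aᵢdᵢ/nᵢ) / Σ(bᵢcᵢ/nᵢ), where nᵢ is the stratum total.
Stratum 1 (Site A): n = 5666; a·d/n = 2012·1367/5666 = 485.4225; b·c/n = 748·1539/5666 = 203.1719
Stratum 2 (Site B): n = 5628; a·d/n = 3287·978/5628 = 571.1951; b·c/n = 490·873/5628 = 76.0075
OR_MH = (485.4225 + 571.1951) / (203.1719 + 76.0075) = 1056.6176 / 279.1794 = 3.78473

3.78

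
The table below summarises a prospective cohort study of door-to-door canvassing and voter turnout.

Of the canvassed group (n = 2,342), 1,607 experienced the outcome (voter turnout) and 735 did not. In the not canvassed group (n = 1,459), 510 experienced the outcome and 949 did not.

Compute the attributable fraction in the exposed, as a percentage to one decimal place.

From the description: a = 1607, b = 735, c = 510, d = 949.
Risk in exposed = 1607/2342 = 0.68617; risk in unexposed = 510/1459 = 0.34955.
RR = 0.68617/0.34955 = 1.96297
AR% = (RR − 1)/RR × 100 = (1.96297 − 1)/1.96297 × 100 = 49.0568%

49.1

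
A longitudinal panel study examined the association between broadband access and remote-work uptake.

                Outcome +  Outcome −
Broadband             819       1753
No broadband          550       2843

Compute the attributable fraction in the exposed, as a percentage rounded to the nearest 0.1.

49.1

Cells: a = 819, b = 1753, c = 550, d = 2843.
Risk in exposed = 819/2572 = 0.31843; risk in unexposed = 550/3393 = 0.16210.
RR = 0.31843/0.16210 = 1.96442
AR% = (RR − 1)/RR × 100 = (1.96442 − 1)/1.96442 × 100 = 49.0944%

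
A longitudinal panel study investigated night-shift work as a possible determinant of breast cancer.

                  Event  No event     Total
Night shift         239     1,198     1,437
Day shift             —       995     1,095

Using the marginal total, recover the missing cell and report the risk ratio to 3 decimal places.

1.821

The missing cell is in the unexposed row: 1095 − 995 = 100.
So a = 239, b = 1198, c = 100, d = 995.
RR = [a/(a+b)] / [c/(c+d)] = (239/1437) / (100/1095) = 0.16632/0.09132 = 1.82119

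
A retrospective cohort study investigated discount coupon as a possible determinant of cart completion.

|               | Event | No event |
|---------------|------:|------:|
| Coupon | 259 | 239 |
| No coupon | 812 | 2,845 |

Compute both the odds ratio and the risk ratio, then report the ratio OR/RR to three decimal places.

1.621

Cells: a = 259, b = 239, c = 812, d = 2845.
OR = (259·2845)/(239·812) = 736855/194068 = 3.79689
Risk in exposed = 259/498 = 0.52008; risk in unexposed = 812/3657 = 0.22204; RR = 2.34228
OR/RR = 3.79689 / 2.34228 = 1.62102
The outcome is not rare, so the OR lies further from 1 than the RR.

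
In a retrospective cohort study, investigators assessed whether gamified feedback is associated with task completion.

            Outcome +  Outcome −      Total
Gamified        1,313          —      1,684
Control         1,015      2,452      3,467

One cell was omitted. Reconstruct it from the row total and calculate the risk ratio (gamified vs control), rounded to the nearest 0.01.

The missing cell is in the exposed row: 1684 − 1313 = 371.
So a = 1313, b = 371, c = 1015, d = 2452.
RR = [a/(a+b)] / [c/(c+d)] = (1313/1684) / (1015/3467) = 0.77969/0.29276 = 2.66324

2.66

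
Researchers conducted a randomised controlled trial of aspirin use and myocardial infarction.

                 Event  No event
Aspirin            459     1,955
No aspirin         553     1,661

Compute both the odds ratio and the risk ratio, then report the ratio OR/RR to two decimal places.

Cells: a = 459, b = 1955, c = 553, d = 1661.
OR = (459·1661)/(1955·553) = 762399/1081115 = 0.70520
Risk in exposed = 459/2414 = 0.19014; risk in unexposed = 553/2214 = 0.24977; RR = 0.76125
OR/RR = 0.70520 / 0.76125 = 0.92637
The outcome is not rare, so the OR lies further from 1 than the RR.

0.93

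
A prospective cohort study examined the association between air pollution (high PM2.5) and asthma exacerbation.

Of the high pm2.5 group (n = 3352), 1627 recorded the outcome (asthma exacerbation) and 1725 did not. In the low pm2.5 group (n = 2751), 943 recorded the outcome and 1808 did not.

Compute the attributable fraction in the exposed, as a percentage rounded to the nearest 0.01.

From the description: a = 1627, b = 1725, c = 943, d = 1808.
Risk in exposed = 1627/3352 = 0.48538; risk in unexposed = 943/2751 = 0.34278.
RR = 0.48538/0.34278 = 1.41600
AR% = (RR − 1)/RR × 100 = (1.41600 − 1)/1.41600 × 100 = 29.3784%

29.38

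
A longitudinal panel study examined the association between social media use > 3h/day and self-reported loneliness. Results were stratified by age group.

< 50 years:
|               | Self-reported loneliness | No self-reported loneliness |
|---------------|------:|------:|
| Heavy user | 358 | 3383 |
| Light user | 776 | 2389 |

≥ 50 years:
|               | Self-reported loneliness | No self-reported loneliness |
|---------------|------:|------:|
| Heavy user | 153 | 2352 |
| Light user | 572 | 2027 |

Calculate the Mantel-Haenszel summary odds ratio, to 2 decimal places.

OR_MH = Σ(aᵢdᵢ/nᵢ) / Σ(bᵢcᵢ/nᵢ), where nᵢ is the stratum total.
Stratum 1 (< 50 years): n = 6906; a·d/n = 358·2389/6906 = 123.8433; b·c/n = 3383·776/6906 = 380.1344
Stratum 2 (≥ 50 years): n = 5104; a·d/n = 153·2027/5104 = 60.7623; b·c/n = 2352·572/5104 = 263.5862
OR_MH = (123.8433 + 60.7623) / (380.1344 + 263.5862) = 184.6057 / 643.7206 = 0.28678

0.29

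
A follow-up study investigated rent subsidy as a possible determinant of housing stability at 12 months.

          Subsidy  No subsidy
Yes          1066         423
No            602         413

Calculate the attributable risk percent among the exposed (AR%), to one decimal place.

20.8

Reading the table with exposure as columns: a = 1066 (Subsidy, case), b = 602 (Subsidy, non-case), c = 423 (No subsidy, case), d = 413.
Risk in exposed = 1066/1668 = 0.63909; risk in unexposed = 423/836 = 0.50598.
RR = 0.63909/0.50598 = 1.26307
AR% = (RR − 1)/RR × 100 = (1.26307 − 1)/1.26307 × 100 = 20.8278%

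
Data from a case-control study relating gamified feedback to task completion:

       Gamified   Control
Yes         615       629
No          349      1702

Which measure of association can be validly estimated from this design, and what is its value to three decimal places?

Reading the table with exposure as columns: a = 615 (Gamified, case), b = 349 (Gamified, non-case), c = 629 (Control, case), d = 1702.
This is a case-control study: participants were sampled on outcome status, so risks in the source population cannot be estimated directly — relative risk is not valid here. The odds ratio is the appropriate measure.
OR = (a·d)/(b·c) = (615 × 1702) / (349 × 629) = 1046730 / 219521 = 4.76825

4.768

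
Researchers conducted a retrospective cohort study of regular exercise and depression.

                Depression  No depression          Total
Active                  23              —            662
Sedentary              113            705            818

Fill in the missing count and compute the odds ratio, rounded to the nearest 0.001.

0.225

The missing cell is in the exposed row: 662 − 23 = 639.
So a = 23, b = 639, c = 113, d = 705.
OR = (a·d)/(b·c) = (23 × 705) / (639 × 113) = 16215 / 72207 = 0.22456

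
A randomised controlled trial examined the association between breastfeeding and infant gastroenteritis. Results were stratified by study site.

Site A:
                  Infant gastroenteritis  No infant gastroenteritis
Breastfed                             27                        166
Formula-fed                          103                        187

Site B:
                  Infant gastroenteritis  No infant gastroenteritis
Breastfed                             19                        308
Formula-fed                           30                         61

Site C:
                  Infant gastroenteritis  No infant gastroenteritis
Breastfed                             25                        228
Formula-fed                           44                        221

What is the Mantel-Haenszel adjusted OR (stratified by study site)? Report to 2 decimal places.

0.31

OR_MH = Σ(aᵢdᵢ/nᵢ) / Σ(bᵢcᵢ/nᵢ), where nᵢ is the stratum total.
Stratum 1 (Site A): n = 483; a·d/n = 27·187/483 = 10.4534; b·c/n = 166·103/483 = 35.3996
Stratum 2 (Site B): n = 418; a·d/n = 19·61/418 = 2.7727; b·c/n = 308·30/418 = 22.1053
Stratum 3 (Site C): n = 518; a·d/n = 25·221/518 = 10.6660; b·c/n = 228·44/518 = 19.3668
OR_MH = (10.4534 + 2.7727 + 10.6660) / (35.3996 + 22.1053 + 19.3668) = 23.8922 / 76.8716 = 0.31081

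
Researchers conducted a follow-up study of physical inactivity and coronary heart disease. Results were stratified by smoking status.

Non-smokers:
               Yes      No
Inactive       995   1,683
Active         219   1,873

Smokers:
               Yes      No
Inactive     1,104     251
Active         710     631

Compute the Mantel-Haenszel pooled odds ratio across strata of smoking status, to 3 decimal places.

OR_MH = Σ(aᵢdᵢ/nᵢ) / Σ(bᵢcᵢ/nᵢ), where nᵢ is the stratum total.
Stratum 1 (Non-smokers): n = 4770; a·d/n = 995·1873/4770 = 390.6992; b·c/n = 1683·219/4770 = 77.2698
Stratum 2 (Smokers): n = 2696; a·d/n = 1104·631/2696 = 258.3917; b·c/n = 251·710/2696 = 66.1016
OR_MH = (390.6992 + 258.3917) / (77.2698 + 66.1016) = 649.0909 / 143.3714 = 4.52734

4.527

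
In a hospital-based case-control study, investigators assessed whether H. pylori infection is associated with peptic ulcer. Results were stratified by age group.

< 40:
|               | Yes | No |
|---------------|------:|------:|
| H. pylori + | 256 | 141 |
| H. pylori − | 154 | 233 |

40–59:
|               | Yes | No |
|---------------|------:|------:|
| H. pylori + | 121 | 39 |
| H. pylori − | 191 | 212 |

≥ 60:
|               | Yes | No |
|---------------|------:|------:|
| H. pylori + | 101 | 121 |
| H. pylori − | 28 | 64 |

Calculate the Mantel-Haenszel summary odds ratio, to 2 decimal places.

2.75

OR_MH = Σ(aᵢdᵢ/nᵢ) / Σ(bᵢcᵢ/nᵢ), where nᵢ is the stratum total.
Stratum 1 (< 40): n = 784; a·d/n = 256·233/784 = 76.0816; b·c/n = 141·154/784 = 27.6964
Stratum 2 (40–59): n = 563; a·d/n = 121·212/563 = 45.5631; b·c/n = 39·191/563 = 13.2309
Stratum 3 (≥ 60): n = 314; a·d/n = 101·64/314 = 20.5860; b·c/n = 121·28/314 = 10.7898
OR_MH = (76.0816 + 45.5631 + 20.5860) / (27.6964 + 13.2309 + 10.7898) = 142.2307 / 51.7171 = 2.75016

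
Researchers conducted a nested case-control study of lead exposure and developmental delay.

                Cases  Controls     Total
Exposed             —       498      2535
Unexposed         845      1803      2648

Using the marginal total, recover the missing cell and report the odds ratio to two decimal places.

The missing cell is in the exposed row: 2535 − 498 = 2037.
So a = 2037, b = 498, c = 845, d = 1803.
OR = (a·d)/(b·c) = (2037 × 1803) / (498 × 845) = 3672711 / 420810 = 8.72772

8.73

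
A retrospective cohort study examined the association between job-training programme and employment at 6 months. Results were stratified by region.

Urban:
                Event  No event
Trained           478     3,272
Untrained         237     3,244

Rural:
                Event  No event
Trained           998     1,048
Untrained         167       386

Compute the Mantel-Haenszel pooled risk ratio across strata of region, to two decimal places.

1.74

RR_MH = Σ(aᵢ·n₀ᵢ/nᵢ) / Σ(cᵢ·n₁ᵢ/nᵢ), with n₁ᵢ = aᵢ+bᵢ (exposed), n₀ᵢ = cᵢ+dᵢ (unexposed), nᵢ = n₁ᵢ+n₀ᵢ.
Stratum 1 (Urban): n₁ = 3750, n₀ = 3481, n = 7231; a·n₀/n = 478·3481/7231 = 230.1090; c·n₁/n = 237·3750/7231 = 122.9083
Stratum 2 (Rural): n₁ = 2046, n₀ = 553, n = 2599; a·n₀/n = 998·553/2599 = 212.3486; c·n₁/n = 167·2046/2599 = 131.4667
RR_MH = (230.1090 + 212.3486) / (122.9083 + 131.4667) = 442.4576 / 254.3750 = 1.73939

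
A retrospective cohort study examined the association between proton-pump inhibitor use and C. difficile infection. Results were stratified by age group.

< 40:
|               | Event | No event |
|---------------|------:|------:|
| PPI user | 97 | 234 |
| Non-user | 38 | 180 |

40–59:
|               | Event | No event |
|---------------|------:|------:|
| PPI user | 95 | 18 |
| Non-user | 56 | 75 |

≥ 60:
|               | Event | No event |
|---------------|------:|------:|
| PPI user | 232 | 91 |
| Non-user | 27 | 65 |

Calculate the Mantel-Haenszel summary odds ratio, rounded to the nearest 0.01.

OR_MH = Σ(aᵢdᵢ/nᵢ) / Σ(bᵢcᵢ/nᵢ), where nᵢ is the stratum total.
Stratum 1 (< 40): n = 549; a·d/n = 97·180/549 = 31.8033; b·c/n = 234·38/549 = 16.1967
Stratum 2 (40–59): n = 244; a·d/n = 95·75/244 = 29.2008; b·c/n = 18·56/244 = 4.1311
Stratum 3 (≥ 60): n = 415; a·d/n = 232·65/415 = 36.3373; b·c/n = 91·27/415 = 5.9205
OR_MH = (31.8033 + 29.2008 + 36.3373) / (16.1967 + 4.1311 + 5.9205) = 97.3414 / 26.2484 = 3.70848

3.71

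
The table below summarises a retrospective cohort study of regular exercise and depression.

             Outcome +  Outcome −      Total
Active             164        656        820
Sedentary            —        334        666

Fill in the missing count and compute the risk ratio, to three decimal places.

0.401

The missing cell is in the unexposed row: 666 − 334 = 332.
So a = 164, b = 656, c = 332, d = 334.
RR = [a/(a+b)] / [c/(c+d)] = (164/820) / (332/666) = 0.20000/0.49850 = 0.40120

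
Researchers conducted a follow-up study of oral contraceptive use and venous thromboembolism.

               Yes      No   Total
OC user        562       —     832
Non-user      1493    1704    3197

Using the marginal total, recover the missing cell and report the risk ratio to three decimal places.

1.446

The missing cell is in the exposed row: 832 − 562 = 270.
So a = 562, b = 270, c = 1493, d = 1704.
RR = [a/(a+b)] / [c/(c+d)] = (562/832) / (1493/3197) = 0.67548/0.46700 = 1.44642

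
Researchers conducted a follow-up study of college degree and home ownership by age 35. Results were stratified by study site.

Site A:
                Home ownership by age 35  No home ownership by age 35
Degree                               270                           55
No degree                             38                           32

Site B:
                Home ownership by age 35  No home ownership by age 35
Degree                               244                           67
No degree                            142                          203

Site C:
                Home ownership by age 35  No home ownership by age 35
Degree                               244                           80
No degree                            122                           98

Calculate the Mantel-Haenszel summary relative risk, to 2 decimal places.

1.60

RR_MH = Σ(aᵢ·n₀ᵢ/nᵢ) / Σ(cᵢ·n₁ᵢ/nᵢ), with n₁ᵢ = aᵢ+bᵢ (exposed), n₀ᵢ = cᵢ+dᵢ (unexposed), nᵢ = n₁ᵢ+n₀ᵢ.
Stratum 1 (Site A): n₁ = 325, n₀ = 70, n = 395; a·n₀/n = 270·70/395 = 47.8481; c·n₁/n = 38·325/395 = 31.2658
Stratum 2 (Site B): n₁ = 311, n₀ = 345, n = 656; a·n₀/n = 244·345/656 = 128.3232; c·n₁/n = 142·311/656 = 67.3201
Stratum 3 (Site C): n₁ = 324, n₀ = 220, n = 544; a·n₀/n = 244·220/544 = 98.6765; c·n₁/n = 122·324/544 = 72.6618
RR_MH = (47.8481 + 128.3232 + 98.6765) / (31.2658 + 67.3201 + 72.6618) = 274.8477 / 171.2477 = 1.60497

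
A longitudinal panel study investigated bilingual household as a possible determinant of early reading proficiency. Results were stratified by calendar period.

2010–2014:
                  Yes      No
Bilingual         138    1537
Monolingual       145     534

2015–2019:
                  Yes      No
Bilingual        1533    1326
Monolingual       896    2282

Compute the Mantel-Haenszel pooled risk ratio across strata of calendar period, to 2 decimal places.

1.61

RR_MH = Σ(aᵢ·n₀ᵢ/nᵢ) / Σ(cᵢ·n₁ᵢ/nᵢ), with n₁ᵢ = aᵢ+bᵢ (exposed), n₀ᵢ = cᵢ+dᵢ (unexposed), nᵢ = n₁ᵢ+n₀ᵢ.
Stratum 1 (2010–2014): n₁ = 1675, n₀ = 679, n = 2354; a·n₀/n = 138·679/2354 = 39.8054; c·n₁/n = 145·1675/2354 = 103.1754
Stratum 2 (2015–2019): n₁ = 2859, n₀ = 3178, n = 6037; a·n₀/n = 1533·3178/6037 = 807.0025; c·n₁/n = 896·2859/6037 = 424.3273
RR_MH = (39.8054 + 807.0025) / (103.1754 + 424.3273) = 846.8079 / 527.5028 = 1.60531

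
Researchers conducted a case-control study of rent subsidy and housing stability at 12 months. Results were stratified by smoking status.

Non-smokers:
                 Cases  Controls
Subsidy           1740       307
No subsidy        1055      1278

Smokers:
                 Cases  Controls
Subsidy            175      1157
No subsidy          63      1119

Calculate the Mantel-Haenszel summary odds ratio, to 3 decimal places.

5.689

OR_MH = Σ(aᵢdᵢ/nᵢ) / Σ(bᵢcᵢ/nᵢ), where nᵢ is the stratum total.
Stratum 1 (Non-smokers): n = 4380; a·d/n = 1740·1278/4380 = 507.6986; b·c/n = 307·1055/4380 = 73.9463
Stratum 2 (Smokers): n = 2514; a·d/n = 175·1119/2514 = 77.8938; b·c/n = 1157·63/2514 = 28.9940
OR_MH = (507.6986 + 77.8938) / (73.9463 + 28.9940) = 585.5924 / 102.9404 = 5.68866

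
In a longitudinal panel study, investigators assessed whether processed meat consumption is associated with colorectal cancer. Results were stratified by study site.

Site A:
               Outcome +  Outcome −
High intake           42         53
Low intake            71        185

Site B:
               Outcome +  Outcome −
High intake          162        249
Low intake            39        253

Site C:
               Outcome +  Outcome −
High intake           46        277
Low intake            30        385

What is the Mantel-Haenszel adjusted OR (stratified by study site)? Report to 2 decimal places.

2.92

OR_MH = Σ(aᵢdᵢ/nᵢ) / Σ(bᵢcᵢ/nᵢ), where nᵢ is the stratum total.
Stratum 1 (Site A): n = 351; a·d/n = 42·185/351 = 22.1368; b·c/n = 53·71/351 = 10.7208
Stratum 2 (Site B): n = 703; a·d/n = 162·253/703 = 58.3016; b·c/n = 249·39/703 = 13.8137
Stratum 3 (Site C): n = 738; a·d/n = 46·385/738 = 23.9973; b·c/n = 277·30/738 = 11.2602
OR_MH = (22.1368 + 58.3016 + 23.9973) / (10.7208 + 13.8137 + 11.2602) = 104.4356 / 35.7946 = 2.91763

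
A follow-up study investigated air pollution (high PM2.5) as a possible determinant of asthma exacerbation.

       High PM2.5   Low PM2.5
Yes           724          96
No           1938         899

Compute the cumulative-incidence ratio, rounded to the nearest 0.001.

2.819

Reading the table with exposure as columns: a = 724 (High PM2.5, case), b = 1938 (High PM2.5, non-case), c = 96 (Low PM2.5, case), d = 899.
Risk in exposed = 724/2662 = 0.27198; risk in unexposed = 96/995 = 0.09648.
RR = 0.27198 / 0.09648 = 2.81892
The risk among the exposed is 2.82 times that among the unexposed.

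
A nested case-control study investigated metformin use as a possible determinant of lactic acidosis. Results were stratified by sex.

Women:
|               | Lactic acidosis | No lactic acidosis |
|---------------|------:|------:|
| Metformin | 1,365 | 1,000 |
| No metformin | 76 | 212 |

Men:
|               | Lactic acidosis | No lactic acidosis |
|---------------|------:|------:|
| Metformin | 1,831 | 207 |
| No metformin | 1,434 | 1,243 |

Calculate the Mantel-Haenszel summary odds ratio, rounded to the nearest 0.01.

OR_MH = Σ(aᵢdᵢ/nᵢ) / Σ(bᵢcᵢ/nᵢ), where nᵢ is the stratum total.
Stratum 1 (Women): n = 2653; a·d/n = 1365·212/2653 = 109.0765; b·c/n = 1000·76/2653 = 28.6468
Stratum 2 (Men): n = 4715; a·d/n = 1831·1243/4715 = 482.7005; b·c/n = 207·1434/4715 = 62.9561
OR_MH = (109.0765 + 482.7005) / (28.6468 + 62.9561) = 591.7770 / 91.6029 = 6.46024

6.46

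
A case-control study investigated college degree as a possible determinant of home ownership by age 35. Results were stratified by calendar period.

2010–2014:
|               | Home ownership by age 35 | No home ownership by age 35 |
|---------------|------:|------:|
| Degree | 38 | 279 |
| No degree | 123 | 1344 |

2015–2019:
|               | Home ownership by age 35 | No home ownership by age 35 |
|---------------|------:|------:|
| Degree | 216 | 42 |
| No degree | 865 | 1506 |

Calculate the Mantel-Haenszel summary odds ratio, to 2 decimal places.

OR_MH = Σ(aᵢdᵢ/nᵢ) / Σ(bᵢcᵢ/nᵢ), where nᵢ is the stratum total.
Stratum 1 (2010–2014): n = 1784; a·d/n = 38·1344/1784 = 28.6278; b·c/n = 279·123/1784 = 19.2360
Stratum 2 (2015–2019): n = 2629; a·d/n = 216·1506/2629 = 123.7337; b·c/n = 42·865/2629 = 13.8189
OR_MH = (28.6278 + 123.7337) / (19.2360 + 13.8189) = 152.3615 / 33.0549 = 4.60934

4.61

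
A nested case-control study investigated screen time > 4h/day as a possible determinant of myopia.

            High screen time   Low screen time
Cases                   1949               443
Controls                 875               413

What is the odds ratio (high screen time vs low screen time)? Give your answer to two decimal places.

Reading the table with exposure as columns: a = 1949 (High screen time, case), b = 875 (High screen time, non-case), c = 443 (Low screen time, case), d = 413.
OR = (a·d)/(b·c) = (1949 × 413) / (875 × 443) = 804937 / 387625 = 2.07659
The odds of myopia are about 2.08 times as high in the high screen time group.

2.08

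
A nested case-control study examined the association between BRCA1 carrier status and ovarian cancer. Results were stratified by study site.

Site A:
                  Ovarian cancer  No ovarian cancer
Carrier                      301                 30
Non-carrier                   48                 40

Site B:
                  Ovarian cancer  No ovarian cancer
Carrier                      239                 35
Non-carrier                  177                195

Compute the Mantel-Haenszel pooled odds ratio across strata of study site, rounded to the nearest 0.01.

7.74

OR_MH = Σ(aᵢdᵢ/nᵢ) / Σ(bᵢcᵢ/nᵢ), where nᵢ is the stratum total.
Stratum 1 (Site A): n = 419; a·d/n = 301·40/419 = 28.7351; b·c/n = 30·48/419 = 3.4368
Stratum 2 (Site B): n = 646; a·d/n = 239·195/646 = 72.1440; b·c/n = 35·177/646 = 9.5898
OR_MH = (28.7351 + 72.1440) / (3.4368 + 9.5898) = 100.8790 / 13.0265 = 7.74412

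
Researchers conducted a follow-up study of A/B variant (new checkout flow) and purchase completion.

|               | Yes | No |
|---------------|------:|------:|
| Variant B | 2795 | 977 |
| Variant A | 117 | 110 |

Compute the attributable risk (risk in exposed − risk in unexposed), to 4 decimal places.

0.2256

Cells: a = 2795, b = 977, c = 117, d = 110.
Risk in exposed = 2795/3772 = 0.740986; risk in unexposed = 117/227 = 0.515419.
Risk difference = 0.740986 − 0.515419 = 0.225568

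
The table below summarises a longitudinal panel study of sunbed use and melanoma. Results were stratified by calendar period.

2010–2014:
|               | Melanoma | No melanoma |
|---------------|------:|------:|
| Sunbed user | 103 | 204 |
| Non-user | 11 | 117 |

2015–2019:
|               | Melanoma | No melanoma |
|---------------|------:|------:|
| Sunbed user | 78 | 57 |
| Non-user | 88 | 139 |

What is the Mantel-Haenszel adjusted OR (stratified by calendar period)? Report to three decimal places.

3.032

OR_MH = Σ(aᵢdᵢ/nᵢ) / Σ(bᵢcᵢ/nᵢ), where nᵢ is the stratum total.
Stratum 1 (2010–2014): n = 435; a·d/n = 103·117/435 = 27.7034; b·c/n = 204·11/435 = 5.1586
Stratum 2 (2015–2019): n = 362; a·d/n = 78·139/362 = 29.9503; b·c/n = 57·88/362 = 13.8564
OR_MH = (27.7034 + 29.9503) / (5.1586 + 13.8564) = 57.6537 / 19.0150 = 3.03202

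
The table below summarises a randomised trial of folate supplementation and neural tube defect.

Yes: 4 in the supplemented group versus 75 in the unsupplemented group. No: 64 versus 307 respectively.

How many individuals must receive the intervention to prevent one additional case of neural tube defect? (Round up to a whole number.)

8

Risk in treated group = 4/68 = 0.05882; risk in control = 75/382 = 0.19634.
Absolute risk reduction = 0.19634 − 0.05882 = 0.13751
NNT = 1 / ARR = 1 / 0.13751 = 7.272 → round up → 8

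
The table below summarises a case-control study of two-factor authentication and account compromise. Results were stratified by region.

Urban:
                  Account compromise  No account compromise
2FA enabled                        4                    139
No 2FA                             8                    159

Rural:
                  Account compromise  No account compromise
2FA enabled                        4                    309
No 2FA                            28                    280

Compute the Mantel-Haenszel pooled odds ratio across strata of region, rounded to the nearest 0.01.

OR_MH = Σ(aᵢdᵢ/nᵢ) / Σ(bᵢcᵢ/nᵢ), where nᵢ is the stratum total.
Stratum 1 (Urban): n = 310; a·d/n = 4·159/310 = 2.0516; b·c/n = 139·8/310 = 3.5871
Stratum 2 (Rural): n = 621; a·d/n = 4·280/621 = 1.8035; b·c/n = 309·28/621 = 13.9324
OR_MH = (2.0516 + 1.8035) / (3.5871 + 13.9324) = 3.8552 / 17.5195 = 0.22005

0.22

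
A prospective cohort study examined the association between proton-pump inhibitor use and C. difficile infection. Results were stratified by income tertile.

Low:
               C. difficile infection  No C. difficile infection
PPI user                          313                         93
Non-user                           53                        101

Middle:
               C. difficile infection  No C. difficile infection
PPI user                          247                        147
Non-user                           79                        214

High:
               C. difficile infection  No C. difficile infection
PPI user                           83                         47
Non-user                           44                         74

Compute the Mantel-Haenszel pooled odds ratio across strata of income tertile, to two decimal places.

4.65

OR_MH = Σ(aᵢdᵢ/nᵢ) / Σ(bᵢcᵢ/nᵢ), where nᵢ is the stratum total.
Stratum 1 (Low): n = 560; a·d/n = 313·101/560 = 56.4518; b·c/n = 93·53/560 = 8.8018
Stratum 2 (Middle): n = 687; a·d/n = 247·214/687 = 76.9403; b·c/n = 147·79/687 = 16.9039
Stratum 3 (High): n = 248; a·d/n = 83·74/248 = 24.7661; b·c/n = 47·44/248 = 8.3387
OR_MH = (56.4518 + 76.9403 + 24.7661) / (8.8018 + 16.9039 + 8.3387) = 158.1582 / 34.0444 = 4.64564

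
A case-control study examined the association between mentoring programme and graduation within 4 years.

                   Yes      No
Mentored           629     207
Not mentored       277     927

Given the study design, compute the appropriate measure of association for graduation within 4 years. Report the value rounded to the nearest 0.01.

Cells: a = 629, b = 207, c = 277, d = 927.
This is a case-control study: participants were sampled on outcome status, so risks in the source population cannot be estimated directly — relative risk is not valid here. The odds ratio is the appropriate measure.
OR = (a·d)/(b·c) = (629 × 927) / (207 × 277) = 583083 / 57339 = 10.16905

10.17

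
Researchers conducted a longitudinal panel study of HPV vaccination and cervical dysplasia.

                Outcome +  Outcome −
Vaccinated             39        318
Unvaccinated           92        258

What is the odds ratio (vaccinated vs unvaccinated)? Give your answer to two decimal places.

0.34

Cells: a = 39, b = 318, c = 92, d = 258.
OR = (a·d)/(b·c) = (39 × 258) / (318 × 92) = 10062 / 29256 = 0.34393
Exposure is associated with lower odds of cervical dysplasia (OR = 0.34 < 1).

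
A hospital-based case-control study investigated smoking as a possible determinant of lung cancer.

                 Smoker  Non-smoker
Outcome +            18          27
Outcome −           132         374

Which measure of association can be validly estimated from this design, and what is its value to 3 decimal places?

1.889

Reading the table with exposure as columns: a = 18 (Smoker, case), b = 132 (Smoker, non-case), c = 27 (Non-smoker, case), d = 374.
This is a hospital-based case-control study: participants were sampled on outcome status, so risks in the source population cannot be estimated directly — relative risk is not valid here. The odds ratio is the appropriate measure.
OR = (a·d)/(b·c) = (18 × 374) / (132 × 27) = 6732 / 3564 = 1.88889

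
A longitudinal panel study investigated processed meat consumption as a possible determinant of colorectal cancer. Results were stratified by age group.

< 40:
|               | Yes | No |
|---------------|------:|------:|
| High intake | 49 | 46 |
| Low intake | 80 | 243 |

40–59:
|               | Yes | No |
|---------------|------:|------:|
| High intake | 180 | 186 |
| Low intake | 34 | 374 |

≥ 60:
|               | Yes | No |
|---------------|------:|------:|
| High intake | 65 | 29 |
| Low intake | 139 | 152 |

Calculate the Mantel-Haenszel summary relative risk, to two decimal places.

2.67

RR_MH = Σ(aᵢ·n₀ᵢ/nᵢ) / Σ(cᵢ·n₁ᵢ/nᵢ), with n₁ᵢ = aᵢ+bᵢ (exposed), n₀ᵢ = cᵢ+dᵢ (unexposed), nᵢ = n₁ᵢ+n₀ᵢ.
Stratum 1 (< 40): n₁ = 95, n₀ = 323, n = 418; a·n₀/n = 49·323/418 = 37.8636; c·n₁/n = 80·95/418 = 18.1818
Stratum 2 (40–59): n₁ = 366, n₀ = 408, n = 774; a·n₀/n = 180·408/774 = 94.8837; c·n₁/n = 34·366/774 = 16.0775
Stratum 3 (≥ 60): n₁ = 94, n₀ = 291, n = 385; a·n₀/n = 65·291/385 = 49.1299; c·n₁/n = 139·94/385 = 33.9377
RR_MH = (37.8636 + 94.8837 + 49.1299) / (18.1818 + 16.0775 + 33.9377) = 181.8772 / 68.1970 = 2.66694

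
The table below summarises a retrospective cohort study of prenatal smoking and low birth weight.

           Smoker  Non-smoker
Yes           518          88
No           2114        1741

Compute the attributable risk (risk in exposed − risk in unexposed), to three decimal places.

Reading the table with exposure as columns: a = 518 (Smoker, case), b = 2114 (Smoker, non-case), c = 88 (Non-smoker, case), d = 1741.
Risk in exposed = 518/2632 = 0.196809; risk in unexposed = 88/1829 = 0.048114.
Risk difference = 0.196809 − 0.048114 = 0.148695

0.149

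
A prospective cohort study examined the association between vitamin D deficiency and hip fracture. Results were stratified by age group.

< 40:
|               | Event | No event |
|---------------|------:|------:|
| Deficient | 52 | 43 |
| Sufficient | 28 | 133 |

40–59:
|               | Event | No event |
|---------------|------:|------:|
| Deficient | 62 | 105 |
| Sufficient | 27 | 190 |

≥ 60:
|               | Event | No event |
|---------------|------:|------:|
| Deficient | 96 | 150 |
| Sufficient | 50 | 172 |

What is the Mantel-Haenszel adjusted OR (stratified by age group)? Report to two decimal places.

OR_MH = Σ(aᵢdᵢ/nᵢ) / Σ(bᵢcᵢ/nᵢ), where nᵢ is the stratum total.
Stratum 1 (< 40): n = 256; a·d/n = 52·133/256 = 27.0156; b·c/n = 43·28/256 = 4.7031
Stratum 2 (40–59): n = 384; a·d/n = 62·190/384 = 30.6771; b·c/n = 105·27/384 = 7.3828
Stratum 3 (≥ 60): n = 468; a·d/n = 96·172/468 = 35.2821; b·c/n = 150·50/468 = 16.0256
OR_MH = (27.0156 + 30.6771 + 35.2821) / (4.7031 + 7.3828 + 16.0256) = 92.9748 / 28.1116 = 3.30735

3.31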